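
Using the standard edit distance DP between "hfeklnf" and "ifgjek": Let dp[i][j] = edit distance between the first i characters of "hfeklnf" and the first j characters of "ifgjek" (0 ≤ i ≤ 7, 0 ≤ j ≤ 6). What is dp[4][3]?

3

   ''  i  f  g  j  e  k
''  0  1  2  3  4  5  6
 h  1  1  2  3  4  5  6
 f  2  2  1  2  3  4  5
 e  3  3  2  2  3  3  4
 k  4  4  3  3  3  4  3
 l  5  5  4  4  4  4  4
 n  6  6  5  5  5  5  5
 f  7  7  6  6  6  6  6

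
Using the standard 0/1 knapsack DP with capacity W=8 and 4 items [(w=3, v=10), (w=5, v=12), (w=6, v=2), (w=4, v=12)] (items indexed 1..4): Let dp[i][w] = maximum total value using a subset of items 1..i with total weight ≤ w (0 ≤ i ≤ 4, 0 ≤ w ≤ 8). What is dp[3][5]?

12

i\w   0   1   2   3   4   5   6   7   8
  0   0   0   0   0   0   0   0   0   0
  1   0   0   0  10  10  10  10  10  10
  2   0   0   0  10  10  12  12  12  22
  3   0   0   0  10  10  12  12  12  22
  4   0   0   0  10  12  12  12  22  22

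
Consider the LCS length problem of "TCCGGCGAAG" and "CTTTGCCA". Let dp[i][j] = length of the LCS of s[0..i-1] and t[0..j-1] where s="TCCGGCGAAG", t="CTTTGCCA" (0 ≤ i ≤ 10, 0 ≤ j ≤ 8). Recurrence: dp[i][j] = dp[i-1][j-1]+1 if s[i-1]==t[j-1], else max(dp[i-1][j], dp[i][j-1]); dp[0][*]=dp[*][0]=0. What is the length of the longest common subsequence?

   ''  C  T  T  T  G  C  C  A
''  0  0  0  0  0  0  0  0  0
 T  0  0  1  1  1  1  1  1  1
 C  0  1  1  1  1  1  2  2  2
 C  0  1  1  1  1  1  2  3  3
 G  0  1  1  1  1  2  2  3  3
 G  0  1  1  1  1  2  2  3  3
 C  0  1  1  1  1  2  3  3  3
 G  0  1  1  1  1  2  3  3  3
 A  0  1  1  1  1  2  3  3  4
 A  0  1  1  1  1  2  3  3  4
 G  0  1  1  1  1  2  3  3  4

4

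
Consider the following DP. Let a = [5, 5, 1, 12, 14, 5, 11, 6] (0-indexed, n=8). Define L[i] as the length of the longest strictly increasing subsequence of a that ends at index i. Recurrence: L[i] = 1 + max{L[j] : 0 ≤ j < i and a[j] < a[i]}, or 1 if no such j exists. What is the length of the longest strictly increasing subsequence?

3

   i    0    1    2    3    4    5    6    7
a[i]    5    5    1   12   14    5   11    6
L[i]    1    1    1    2    3    2    3    3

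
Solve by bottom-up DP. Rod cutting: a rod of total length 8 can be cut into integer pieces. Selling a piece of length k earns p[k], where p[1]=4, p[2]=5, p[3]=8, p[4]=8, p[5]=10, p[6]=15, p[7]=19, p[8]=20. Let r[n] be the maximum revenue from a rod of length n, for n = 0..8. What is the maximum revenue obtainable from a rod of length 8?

   n    0    1    2    3    4    5    6    7    8
r[n]    0    4    8   12   16   20   24   28   32

32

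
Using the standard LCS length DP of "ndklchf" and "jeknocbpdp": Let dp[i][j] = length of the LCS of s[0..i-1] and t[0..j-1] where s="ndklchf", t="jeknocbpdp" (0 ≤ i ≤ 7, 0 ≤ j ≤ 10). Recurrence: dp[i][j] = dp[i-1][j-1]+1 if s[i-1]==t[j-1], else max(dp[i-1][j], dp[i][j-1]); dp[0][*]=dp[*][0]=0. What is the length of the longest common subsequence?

   ''  j  e  k  n  o  c  b  p  d  p
''  0  0  0  0  0  0  0  0  0  0  0
 n  0  0  0  0  1  1  1  1  1  1  1
 d  0  0  0  0  1  1  1  1  1  2  2
 k  0  0  0  1  1  1  1  1  1  2  2
 l  0  0  0  1  1  1  1  1  1  2  2
 c  0  0  0  1  1  1  2  2  2  2  2
 h  0  0  0  1  1  1  2  2  2  2  2
 f  0  0  0  1  1  1  2  2  2  2  2

2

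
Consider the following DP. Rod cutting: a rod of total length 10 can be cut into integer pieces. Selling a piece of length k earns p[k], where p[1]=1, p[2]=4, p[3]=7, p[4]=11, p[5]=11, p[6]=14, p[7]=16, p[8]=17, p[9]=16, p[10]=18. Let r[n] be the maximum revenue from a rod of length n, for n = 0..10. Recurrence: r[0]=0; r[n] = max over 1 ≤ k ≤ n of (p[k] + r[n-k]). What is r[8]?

   n    0    1    2    3    4    5    6    7    8    9   10
r[n]    0    1    4    7   11   12   15   18   22   23   26

22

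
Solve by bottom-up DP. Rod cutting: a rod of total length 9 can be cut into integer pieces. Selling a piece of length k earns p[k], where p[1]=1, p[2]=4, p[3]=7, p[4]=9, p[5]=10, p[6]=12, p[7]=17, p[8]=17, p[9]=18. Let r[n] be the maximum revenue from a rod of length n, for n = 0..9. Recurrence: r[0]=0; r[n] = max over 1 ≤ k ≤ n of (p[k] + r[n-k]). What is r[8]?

18

   n    0    1    2    3    4    5    6    7    8    9
r[n]    0    1    4    7    9   11   14   17   18   21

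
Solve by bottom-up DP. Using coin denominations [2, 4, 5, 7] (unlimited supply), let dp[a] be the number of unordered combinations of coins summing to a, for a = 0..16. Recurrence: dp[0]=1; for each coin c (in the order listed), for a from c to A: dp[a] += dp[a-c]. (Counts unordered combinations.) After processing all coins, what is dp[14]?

after  coin     0     1     2     3     4     5     6     7     8     9    10    11    12    13    14    15    16
          2     1     0     1     0     1     0     1     0     1     0     1     0     1     0     1     0     1
          4     1     0     1     0     2     0     2     0     3     0     3     0     4     0     4     0     5
          5     1     0     1     0     2     1     2     1     3     2     4     2     5     3     6     4     7
          7     1     0     1     0     2     1     2     2     3     3     4     4     6     5     8     7    10

8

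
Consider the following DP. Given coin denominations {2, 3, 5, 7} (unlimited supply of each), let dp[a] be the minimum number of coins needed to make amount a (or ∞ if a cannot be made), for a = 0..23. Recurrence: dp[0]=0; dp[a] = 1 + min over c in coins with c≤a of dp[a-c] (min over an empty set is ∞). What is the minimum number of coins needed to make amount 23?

 a  0  1  2  3  4  5  6  7  8  9 10 11 12 13 14 15 16 17 18 19 20 21 22 23
dp  0  -  1  1  2  1  2  1  2  2  2  3  2  3  2  3  3  3  4  3  4  3  4  4
(- denotes ∞ / unreachable)

4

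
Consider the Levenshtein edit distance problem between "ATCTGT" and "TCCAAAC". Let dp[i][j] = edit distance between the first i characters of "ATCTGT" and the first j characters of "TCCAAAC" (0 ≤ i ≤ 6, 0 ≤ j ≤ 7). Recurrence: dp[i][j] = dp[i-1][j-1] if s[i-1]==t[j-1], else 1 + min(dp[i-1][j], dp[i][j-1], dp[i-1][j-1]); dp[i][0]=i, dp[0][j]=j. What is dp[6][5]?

   ''  T  C  C  A  A  A  C
''  0  1  2  3  4  5  6  7
 A  1  1  2  3  3  4  5  6
 T  2  1  2  3  4  4  5  6
 C  3  2  1  2  3  4  5  5
 T  4  3  2  2  3  4  5  6
 G  5  4  3  3  3  4  5  6
 T  6  5  4  4  4  4  5  6

4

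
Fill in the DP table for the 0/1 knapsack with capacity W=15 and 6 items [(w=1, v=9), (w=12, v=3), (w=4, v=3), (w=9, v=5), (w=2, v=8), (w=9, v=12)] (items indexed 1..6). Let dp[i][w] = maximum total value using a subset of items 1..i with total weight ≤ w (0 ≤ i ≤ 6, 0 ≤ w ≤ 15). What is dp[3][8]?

12

i\w   0   1   2   3   4   5   6   7   8   9  10  11  12  13  14  15
  0   0   0   0   0   0   0   0   0   0   0   0   0   0   0   0   0
  1   0   9   9   9   9   9   9   9   9   9   9   9   9   9   9   9
  2   0   9   9   9   9   9   9   9   9   9   9   9   9  12  12  12
  3   0   9   9   9   9  12  12  12  12  12  12  12  12  12  12  12
  4   0   9   9   9   9  12  12  12  12  12  14  14  14  14  17  17
  5   0   9   9  17  17  17  17  20  20  20  20  20  22  22  22  22
  6   0   9   9  17  17  17  17  20  20  20  21  21  29  29  29  29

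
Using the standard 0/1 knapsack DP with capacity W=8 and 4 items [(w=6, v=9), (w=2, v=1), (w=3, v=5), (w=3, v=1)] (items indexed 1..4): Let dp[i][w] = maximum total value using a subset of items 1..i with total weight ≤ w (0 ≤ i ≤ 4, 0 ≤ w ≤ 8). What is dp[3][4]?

i\w   0   1   2   3   4   5   6   7   8
  0   0   0   0   0   0   0   0   0   0
  1   0   0   0   0   0   0   9   9   9
  2   0   0   1   1   1   1   9   9  10
  3   0   0   1   5   5   6   9   9  10
  4   0   0   1   5   5   6   9   9  10

5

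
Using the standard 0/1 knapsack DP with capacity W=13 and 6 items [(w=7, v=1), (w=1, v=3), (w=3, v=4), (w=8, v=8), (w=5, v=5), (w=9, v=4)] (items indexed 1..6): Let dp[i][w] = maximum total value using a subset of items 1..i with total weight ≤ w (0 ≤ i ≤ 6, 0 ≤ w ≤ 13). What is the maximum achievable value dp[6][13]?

15

i\w   0   1   2   3   4   5   6   7   8   9  10  11  12  13
  0   0   0   0   0   0   0   0   0   0   0   0   0   0   0
  1   0   0   0   0   0   0   0   1   1   1   1   1   1   1
  2   0   3   3   3   3   3   3   3   4   4   4   4   4   4
  3   0   3   3   4   7   7   7   7   7   7   7   8   8   8
  4   0   3   3   4   7   7   7   7   8  11  11  12  15  15
  5   0   3   3   4   7   7   8   8   9  12  12  12  15  15
  6   0   3   3   4   7   7   8   8   9  12  12  12  15  15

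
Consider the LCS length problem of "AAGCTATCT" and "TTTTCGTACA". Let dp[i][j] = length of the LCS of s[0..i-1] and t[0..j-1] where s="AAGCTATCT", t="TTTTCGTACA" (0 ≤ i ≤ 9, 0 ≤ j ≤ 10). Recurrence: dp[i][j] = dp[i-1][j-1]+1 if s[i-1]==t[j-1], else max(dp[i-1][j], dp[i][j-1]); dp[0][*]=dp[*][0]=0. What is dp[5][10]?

2

   ''  T  T  T  T  C  G  T  A  C  A
''  0  0  0  0  0  0  0  0  0  0  0
 A  0  0  0  0  0  0  0  0  1  1  1
 A  0  0  0  0  0  0  0  0  1  1  2
 G  0  0  0  0  0  0  1  1  1  1  2
 C  0  0  0  0  0  1  1  1  1  2  2
 T  0  1  1  1  1  1  1  2  2  2  2
 A  0  1  1  1  1  1  1  2  3  3  3
 T  0  1  2  2  2  2  2  2  3  3  3
 C  0  1  2  2  2  3  3  3  3  4  4
 T  0  1  2  3  3  3  3  4  4  4  4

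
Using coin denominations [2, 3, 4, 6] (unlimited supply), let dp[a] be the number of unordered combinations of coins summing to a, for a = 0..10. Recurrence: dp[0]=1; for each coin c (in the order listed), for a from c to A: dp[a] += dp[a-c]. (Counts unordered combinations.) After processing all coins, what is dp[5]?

after  coin     0     1     2     3     4     5     6     7     8     9    10
          2     1     0     1     0     1     0     1     0     1     0     1
          3     1     0     1     1     1     1     2     1     2     2     2
          4     1     0     1     1     2     1     3     2     4     3     5
          6     1     0     1     1     2     1     4     2     5     4     7

1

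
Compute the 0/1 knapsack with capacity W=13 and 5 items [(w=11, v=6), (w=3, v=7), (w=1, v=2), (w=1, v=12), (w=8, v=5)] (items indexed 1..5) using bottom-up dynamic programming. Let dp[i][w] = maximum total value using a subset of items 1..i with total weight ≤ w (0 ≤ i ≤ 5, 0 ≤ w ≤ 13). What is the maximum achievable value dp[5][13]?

i\w   0   1   2   3   4   5   6   7   8   9  10  11  12  13
  0   0   0   0   0   0   0   0   0   0   0   0   0   0   0
  1   0   0   0   0   0   0   0   0   0   0   0   6   6   6
  2   0   0   0   7   7   7   7   7   7   7   7   7   7   7
  3   0   2   2   7   9   9   9   9   9   9   9   9   9   9
  4   0  12  14  14  19  21  21  21  21  21  21  21  21  21
  5   0  12  14  14  19  21  21  21  21  21  21  21  24  26

26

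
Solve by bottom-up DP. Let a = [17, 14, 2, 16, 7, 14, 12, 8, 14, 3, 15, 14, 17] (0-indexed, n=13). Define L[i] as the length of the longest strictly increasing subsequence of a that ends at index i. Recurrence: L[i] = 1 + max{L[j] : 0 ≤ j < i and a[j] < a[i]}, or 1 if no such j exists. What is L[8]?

   i    0    1    2    3    4    5    6    7    8    9   10   11   12
a[i]   17   14    2   16    7   14   12    8   14    3   15   14   17
L[i]    1    1    1    2    2    3    3    3    4    2    5    4    6

4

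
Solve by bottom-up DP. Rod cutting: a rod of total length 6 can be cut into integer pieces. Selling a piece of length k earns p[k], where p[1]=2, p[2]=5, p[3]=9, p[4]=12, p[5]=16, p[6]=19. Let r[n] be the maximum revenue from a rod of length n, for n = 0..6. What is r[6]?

   n    0    1    2    3    4    5    6
r[n]    0    2    5    9   12   16   19

19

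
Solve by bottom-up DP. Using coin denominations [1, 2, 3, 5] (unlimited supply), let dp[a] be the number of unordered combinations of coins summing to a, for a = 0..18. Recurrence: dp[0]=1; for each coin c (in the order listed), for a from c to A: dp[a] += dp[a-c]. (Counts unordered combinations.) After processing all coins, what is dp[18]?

71

after  coin     0     1     2     3     4     5     6     7     8     9    10    11    12    13    14    15    16    17    18
          1     1     1     1     1     1     1     1     1     1     1     1     1     1     1     1     1     1     1     1
          2     1     1     2     2     3     3     4     4     5     5     6     6     7     7     8     8     9     9    10
          3     1     1     2     3     4     5     7     8    10    12    14    16    19    21    24    27    30    33    37
          5     1     1     2     3     4     6     8    10    13    16    20    24    29    34    40    47    54    62    71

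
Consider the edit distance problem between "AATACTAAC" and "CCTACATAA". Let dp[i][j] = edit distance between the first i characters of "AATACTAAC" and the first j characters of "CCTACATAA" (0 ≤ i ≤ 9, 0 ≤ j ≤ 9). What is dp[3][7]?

4

   ''  C  C  T  A  C  A  T  A  A
''  0  1  2  3  4  5  6  7  8  9
 A  1  1  2  3  3  4  5  6  7  8
 A  2  2  2  3  3  4  4  5  6  7
 T  3  3  3  2  3  4  5  4  5  6
 A  4  4  4  3  2  3  4  5  4  5
 C  5  4  4  4  3  2  3  4  5  5
 T  6  5  5  4  4  3  3  3  4  5
 A  7  6  6  5  4  4  3  4  3  4
 A  8  7  7  6  5  5  4  4  4  3
 C  9  8  7  7  6  5  5  5  5  4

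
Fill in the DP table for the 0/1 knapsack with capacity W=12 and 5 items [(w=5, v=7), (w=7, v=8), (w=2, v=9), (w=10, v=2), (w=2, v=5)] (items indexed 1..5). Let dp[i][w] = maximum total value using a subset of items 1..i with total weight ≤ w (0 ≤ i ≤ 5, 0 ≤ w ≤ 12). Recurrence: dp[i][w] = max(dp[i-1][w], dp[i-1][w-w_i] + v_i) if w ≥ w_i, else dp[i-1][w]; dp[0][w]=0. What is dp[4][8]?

16

i\w   0   1   2   3   4   5   6   7   8   9  10  11  12
  0   0   0   0   0   0   0   0   0   0   0   0   0   0
  1   0   0   0   0   0   7   7   7   7   7   7   7   7
  2   0   0   0   0   0   7   7   8   8   8   8   8  15
  3   0   0   9   9   9   9   9  16  16  17  17  17  17
  4   0   0   9   9   9   9   9  16  16  17  17  17  17
  5   0   0   9   9  14  14  14  16  16  21  21  22  22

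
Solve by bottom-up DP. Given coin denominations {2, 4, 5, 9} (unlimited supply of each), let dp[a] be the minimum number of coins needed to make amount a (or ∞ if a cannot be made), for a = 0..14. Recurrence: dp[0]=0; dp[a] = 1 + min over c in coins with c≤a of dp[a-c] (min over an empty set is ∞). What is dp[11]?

2

 a  0  1  2  3  4  5  6  7  8  9 10 11 12 13 14
dp  0  -  1  -  1  1  2  2  2  1  2  2  3  2  2
(- denotes ∞ / unreachable)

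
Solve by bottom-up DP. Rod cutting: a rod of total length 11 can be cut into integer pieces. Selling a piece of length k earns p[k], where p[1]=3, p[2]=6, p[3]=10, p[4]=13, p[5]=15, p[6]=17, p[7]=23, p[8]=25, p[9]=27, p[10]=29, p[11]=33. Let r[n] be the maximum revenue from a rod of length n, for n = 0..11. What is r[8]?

26

   n    0    1    2    3    4    5    6    7    8    9   10   11
r[n]    0    3    6   10   13   16   20   23   26   30   33   36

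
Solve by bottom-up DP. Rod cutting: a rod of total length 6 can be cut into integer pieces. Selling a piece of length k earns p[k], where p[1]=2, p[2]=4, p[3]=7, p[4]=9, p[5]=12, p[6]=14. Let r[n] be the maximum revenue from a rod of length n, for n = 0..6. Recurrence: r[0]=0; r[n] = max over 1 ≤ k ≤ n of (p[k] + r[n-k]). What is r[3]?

7

   n    0    1    2    3    4    5    6
r[n]    0    2    4    7    9   12   14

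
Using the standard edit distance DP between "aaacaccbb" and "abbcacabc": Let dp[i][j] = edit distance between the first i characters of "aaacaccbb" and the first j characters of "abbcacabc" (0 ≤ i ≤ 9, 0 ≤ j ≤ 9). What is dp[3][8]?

5

   ''  a  b  b  c  a  c  a  b  c
''  0  1  2  3  4  5  6  7  8  9
 a  1  0  1  2  3  4  5  6  7  8
 a  2  1  1  2  3  3  4  5  6  7
 a  3  2  2  2  3  3  4  4  5  6
 c  4  3  3  3  2  3  3  4  5  5
 a  5  4  4  4  3  2  3  3  4  5
 c  6  5  5  5  4  3  2  3  4  4
 c  7  6  6  6  5  4  3  3  4  4
 b  8  7  6  6  6  5  4  4  3  4
 b  9  8  7  6  7  6  5  5  4  4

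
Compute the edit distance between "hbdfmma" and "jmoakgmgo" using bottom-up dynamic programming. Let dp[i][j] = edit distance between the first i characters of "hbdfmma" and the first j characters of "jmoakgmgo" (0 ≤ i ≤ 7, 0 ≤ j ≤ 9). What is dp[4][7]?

   ''  j  m  o  a  k  g  m  g  o
''  0  1  2  3  4  5  6  7  8  9
 h  1  1  2  3  4  5  6  7  8  9
 b  2  2  2  3  4  5  6  7  8  9
 d  3  3  3  3  4  5  6  7  8  9
 f  4  4  4  4  4  5  6  7  8  9
 m  5  5  4  5  5  5  6  6  7  8
 m  6  6  5  5  6  6  6  6  7  8
 a  7  7  6  6  5  6  7  7  7  8

7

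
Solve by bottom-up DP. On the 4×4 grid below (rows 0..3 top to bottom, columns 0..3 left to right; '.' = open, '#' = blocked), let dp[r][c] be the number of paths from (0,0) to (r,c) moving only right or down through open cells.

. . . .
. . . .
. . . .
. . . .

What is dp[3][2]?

10

r\c   0   1   2   3
  0   1   1   1   1
  1   1   2   3   4
  2   1   3   6  10
  3   1   4  10  20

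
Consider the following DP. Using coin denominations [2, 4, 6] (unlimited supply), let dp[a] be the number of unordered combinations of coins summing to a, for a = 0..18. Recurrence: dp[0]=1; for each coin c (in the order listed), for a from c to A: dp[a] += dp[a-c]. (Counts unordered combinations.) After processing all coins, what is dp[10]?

5

after  coin     0     1     2     3     4     5     6     7     8     9    10    11    12    13    14    15    16    17    18
          2     1     0     1     0     1     0     1     0     1     0     1     0     1     0     1     0     1     0     1
          4     1     0     1     0     2     0     2     0     3     0     3     0     4     0     4     0     5     0     5
          6     1     0     1     0     2     0     3     0     4     0     5     0     7     0     8     0    10     0    12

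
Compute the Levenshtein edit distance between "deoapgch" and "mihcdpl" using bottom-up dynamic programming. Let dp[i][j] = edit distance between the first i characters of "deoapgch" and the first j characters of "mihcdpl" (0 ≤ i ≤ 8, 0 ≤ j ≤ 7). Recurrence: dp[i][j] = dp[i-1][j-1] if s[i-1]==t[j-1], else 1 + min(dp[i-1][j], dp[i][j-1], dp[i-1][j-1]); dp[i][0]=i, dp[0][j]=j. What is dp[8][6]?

8

   ''  m  i  h  c  d  p  l
''  0  1  2  3  4  5  6  7
 d  1  1  2  3  4  4  5  6
 e  2  2  2  3  4  5  5  6
 o  3  3  3  3  4  5  6  6
 a  4  4  4  4  4  5  6  7
 p  5  5  5  5  5  5  5  6
 g  6  6  6  6  6  6  6  6
 c  7  7  7  7  6  7  7  7
 h  8  8  8  7  7  7  8  8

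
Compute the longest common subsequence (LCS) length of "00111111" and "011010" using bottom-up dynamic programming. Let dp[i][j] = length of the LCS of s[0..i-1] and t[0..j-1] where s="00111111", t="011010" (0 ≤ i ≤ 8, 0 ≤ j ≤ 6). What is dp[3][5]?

   ''  0  1  1  0  1  0
''  0  0  0  0  0  0  0
 0  0  1  1  1  1  1  1
 0  0  1  1  1  2  2  2
 1  0  1  2  2  2  3  3
 1  0  1  2  3  3  3  3
 1  0  1  2  3  3  4  4
 1  0  1  2  3  3  4  4
 1  0  1  2  3  3  4  4
 1  0  1  2  3  3  4  4

3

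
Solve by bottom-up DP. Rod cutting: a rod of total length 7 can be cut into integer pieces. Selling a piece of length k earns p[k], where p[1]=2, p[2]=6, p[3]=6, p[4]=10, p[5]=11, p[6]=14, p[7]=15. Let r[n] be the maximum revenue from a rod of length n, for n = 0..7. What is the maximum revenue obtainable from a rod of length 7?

   n    0    1    2    3    4    5    6    7
r[n]    0    2    6    8   12   14   18   20

20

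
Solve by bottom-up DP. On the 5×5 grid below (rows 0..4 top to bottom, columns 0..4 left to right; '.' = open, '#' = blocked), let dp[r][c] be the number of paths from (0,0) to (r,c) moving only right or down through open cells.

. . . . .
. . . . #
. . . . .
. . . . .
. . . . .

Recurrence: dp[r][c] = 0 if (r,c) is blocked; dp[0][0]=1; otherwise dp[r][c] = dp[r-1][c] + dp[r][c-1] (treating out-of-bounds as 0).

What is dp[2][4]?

10

r\c   0   1   2   3   4
  0   1   1   1   1   1
  1   1   2   3   4   0
  2   1   3   6  10  10
  3   1   4  10  20  30
  4   1   5  15  35  65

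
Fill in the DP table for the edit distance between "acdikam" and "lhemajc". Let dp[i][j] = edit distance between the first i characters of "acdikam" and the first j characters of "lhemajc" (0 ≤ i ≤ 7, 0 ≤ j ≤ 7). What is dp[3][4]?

   ''  l  h  e  m  a  j  c
''  0  1  2  3  4  5  6  7
 a  1  1  2  3  4  4  5  6
 c  2  2  2  3  4  5  5  5
 d  3  3  3  3  4  5  6  6
 i  4  4  4  4  4  5  6  7
 k  5  5  5  5  5  5  6  7
 a  6  6  6  6  6  5  6  7
 m  7  7  7  7  6  6  6  7

4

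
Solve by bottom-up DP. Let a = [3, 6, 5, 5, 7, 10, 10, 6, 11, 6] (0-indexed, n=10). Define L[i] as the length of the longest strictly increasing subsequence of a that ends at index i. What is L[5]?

4

   i    0    1    2    3    4    5    6    7    8    9
a[i]    3    6    5    5    7   10   10    6   11    6
L[i]    1    2    2    2    3    4    4    3    5    3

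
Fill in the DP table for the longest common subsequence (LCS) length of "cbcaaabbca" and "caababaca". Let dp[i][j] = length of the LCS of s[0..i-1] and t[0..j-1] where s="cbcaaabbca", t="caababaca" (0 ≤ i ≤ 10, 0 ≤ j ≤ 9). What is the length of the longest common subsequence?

7

   ''  c  a  a  b  a  b  a  c  a
''  0  0  0  0  0  0  0  0  0  0
 c  0  1  1  1  1  1  1  1  1  1
 b  0  1  1  1  2  2  2  2  2  2
 c  0  1  1  1  2  2  2  2  3  3
 a  0  1  2  2  2  3  3  3  3  4
 a  0  1  2  3  3  3  3  4  4  4
 a  0  1  2  3  3  4  4  4  4  5
 b  0  1  2  3  4  4  5  5  5  5
 b  0  1  2  3  4  4  5  5  5  5
 c  0  1  2  3  4  4  5  5  6  6
 a  0  1  2  3  4  5  5  6  6  7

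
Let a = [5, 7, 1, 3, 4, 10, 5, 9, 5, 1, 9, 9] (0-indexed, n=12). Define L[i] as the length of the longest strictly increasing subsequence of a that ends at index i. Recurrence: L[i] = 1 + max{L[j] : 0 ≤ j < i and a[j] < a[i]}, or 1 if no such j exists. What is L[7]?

5

   i    0    1    2    3    4    5    6    7    8    9   10   11
a[i]    5    7    1    3    4   10    5    9    5    1    9    9
L[i]    1    2    1    2    3    4    4    5    4    1    5    5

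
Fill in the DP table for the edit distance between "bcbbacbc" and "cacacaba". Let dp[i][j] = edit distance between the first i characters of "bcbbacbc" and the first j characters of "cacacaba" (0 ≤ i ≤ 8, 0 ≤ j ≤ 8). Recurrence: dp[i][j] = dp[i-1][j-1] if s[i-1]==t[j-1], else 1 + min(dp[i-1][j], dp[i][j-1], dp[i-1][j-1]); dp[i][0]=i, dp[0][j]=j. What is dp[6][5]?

   ''  c  a  c  a  c  a  b  a
''  0  1  2  3  4  5  6  7  8
 b  1  1  2  3  4  5  6  6  7
 c  2  1  2  2  3  4  5  6  7
 b  3  2  2  3  3  4  5  5  6
 b  4  3  3  3  4  4  5  5  6
 a  5  4  3  4  3  4  4  5  5
 c  6  5  4  3  4  3  4  5  6
 b  7  6  5  4  4  4  4  4  5
 c  8  7  6  5  5  4  5  5  5

3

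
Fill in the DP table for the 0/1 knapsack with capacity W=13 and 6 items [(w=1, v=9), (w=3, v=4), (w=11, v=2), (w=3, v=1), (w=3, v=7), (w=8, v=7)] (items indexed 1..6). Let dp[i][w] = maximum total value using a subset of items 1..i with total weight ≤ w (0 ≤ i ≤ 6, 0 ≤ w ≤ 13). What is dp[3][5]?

13

i\w   0   1   2   3   4   5   6   7   8   9  10  11  12  13
  0   0   0   0   0   0   0   0   0   0   0   0   0   0   0
  1   0   9   9   9   9   9   9   9   9   9   9   9   9   9
  2   0   9   9   9  13  13  13  13  13  13  13  13  13  13
  3   0   9   9   9  13  13  13  13  13  13  13  13  13  13
  4   0   9   9   9  13  13  13  14  14  14  14  14  14  14
  5   0   9   9   9  16  16  16  20  20  20  21  21  21  21
  6   0   9   9   9  16  16  16  20  20  20  21  21  23  23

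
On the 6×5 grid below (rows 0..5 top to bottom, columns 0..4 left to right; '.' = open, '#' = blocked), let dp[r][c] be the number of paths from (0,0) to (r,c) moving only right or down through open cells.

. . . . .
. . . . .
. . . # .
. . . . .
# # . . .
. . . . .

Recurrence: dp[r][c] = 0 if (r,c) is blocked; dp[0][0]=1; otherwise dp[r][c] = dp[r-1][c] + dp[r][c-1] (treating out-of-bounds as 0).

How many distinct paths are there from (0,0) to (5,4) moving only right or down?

r\c   0   1   2   3   4
  0   1   1   1   1   1
  1   1   2   3   4   5
  2   1   3   6   0   5
  3   1   4  10  10  15
  4   0   0  10  20  35
  5   0   0  10  30  65

65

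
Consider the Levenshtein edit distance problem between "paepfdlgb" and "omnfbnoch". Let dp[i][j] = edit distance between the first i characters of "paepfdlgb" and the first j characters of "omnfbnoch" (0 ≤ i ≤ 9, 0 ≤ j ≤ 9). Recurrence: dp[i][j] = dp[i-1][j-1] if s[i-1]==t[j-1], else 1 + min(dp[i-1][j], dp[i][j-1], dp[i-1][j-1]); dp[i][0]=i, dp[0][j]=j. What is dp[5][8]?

   ''  o  m  n  f  b  n  o  c  h
''  0  1  2  3  4  5  6  7  8  9
 p  1  1  2  3  4  5  6  7  8  9
 a  2  2  2  3  4  5  6  7  8  9
 e  3  3  3  3  4  5  6  7  8  9
 p  4  4  4  4  4  5  6  7  8  9
 f  5  5  5  5  4  5  6  7  8  9
 d  6  6  6  6  5  5  6  7  8  9
 l  7  7  7  7  6  6  6  7  8  9
 g  8  8  8  8  7  7  7  7  8  9
 b  9  9  9  9  8  7  8  8  8  9

8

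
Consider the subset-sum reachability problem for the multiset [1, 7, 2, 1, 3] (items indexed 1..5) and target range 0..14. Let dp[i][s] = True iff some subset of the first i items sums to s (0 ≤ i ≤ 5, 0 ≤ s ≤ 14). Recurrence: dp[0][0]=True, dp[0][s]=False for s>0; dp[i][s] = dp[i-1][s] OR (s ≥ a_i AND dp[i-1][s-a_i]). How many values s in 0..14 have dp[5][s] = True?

15

i\s   0   1   2   3   4   5   6   7   8   9  10  11  12  13  14
  0   T   F   F   F   F   F   F   F   F   F   F   F   F   F   F
  1   T   T   F   F   F   F   F   F   F   F   F   F   F   F   F
  2   T   T   F   F   F   F   F   T   T   F   F   F   F   F   F
  3   T   T   T   T   F   F   F   T   T   T   T   F   F   F   F
  4   T   T   T   T   T   F   F   T   T   T   T   T   F   F   F
  5   T   T   T   T   T   T   T   T   T   T   T   T   T   T   T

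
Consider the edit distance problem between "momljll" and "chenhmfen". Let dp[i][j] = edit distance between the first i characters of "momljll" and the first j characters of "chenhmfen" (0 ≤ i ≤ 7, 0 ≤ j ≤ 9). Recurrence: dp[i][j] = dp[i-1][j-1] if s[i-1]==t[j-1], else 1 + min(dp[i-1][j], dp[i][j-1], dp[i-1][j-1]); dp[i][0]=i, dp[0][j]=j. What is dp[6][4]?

6

   ''  c  h  e  n  h  m  f  e  n
''  0  1  2  3  4  5  6  7  8  9
 m  1  1  2  3  4  5  5  6  7  8
 o  2  2  2  3  4  5  6  6  7  8
 m  3  3  3  3  4  5  5  6  7  8
 l  4  4  4  4  4  5  6  6  7  8
 j  5  5  5  5  5  5  6  7  7  8
 l  6  6  6  6  6  6  6  7  8  8
 l  7  7  7  7  7  7  7  7  8  9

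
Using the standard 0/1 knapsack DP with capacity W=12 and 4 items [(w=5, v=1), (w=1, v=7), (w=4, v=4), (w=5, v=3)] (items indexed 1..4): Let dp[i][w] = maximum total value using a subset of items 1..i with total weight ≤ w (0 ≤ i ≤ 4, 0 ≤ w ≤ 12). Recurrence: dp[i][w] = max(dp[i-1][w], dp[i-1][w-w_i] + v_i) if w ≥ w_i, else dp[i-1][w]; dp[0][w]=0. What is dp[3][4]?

7

i\w   0   1   2   3   4   5   6   7   8   9  10  11  12
  0   0   0   0   0   0   0   0   0   0   0   0   0   0
  1   0   0   0   0   0   1   1   1   1   1   1   1   1
  2   0   7   7   7   7   7   8   8   8   8   8   8   8
  3   0   7   7   7   7  11  11  11  11  11  12  12  12
  4   0   7   7   7   7  11  11  11  11  11  14  14  14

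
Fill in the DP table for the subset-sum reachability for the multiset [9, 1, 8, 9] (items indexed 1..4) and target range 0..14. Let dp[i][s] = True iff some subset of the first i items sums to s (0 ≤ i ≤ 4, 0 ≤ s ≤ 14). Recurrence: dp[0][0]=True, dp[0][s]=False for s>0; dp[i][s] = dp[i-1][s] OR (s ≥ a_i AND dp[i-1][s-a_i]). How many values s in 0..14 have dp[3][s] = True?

5

i\s   0   1   2   3   4   5   6   7   8   9  10  11  12  13  14
  0   T   F   F   F   F   F   F   F   F   F   F   F   F   F   F
  1   T   F   F   F   F   F   F   F   F   T   F   F   F   F   F
  2   T   T   F   F   F   F   F   F   F   T   T   F   F   F   F
  3   T   T   F   F   F   F   F   F   T   T   T   F   F   F   F
  4   T   T   F   F   F   F   F   F   T   T   T   F   F   F   F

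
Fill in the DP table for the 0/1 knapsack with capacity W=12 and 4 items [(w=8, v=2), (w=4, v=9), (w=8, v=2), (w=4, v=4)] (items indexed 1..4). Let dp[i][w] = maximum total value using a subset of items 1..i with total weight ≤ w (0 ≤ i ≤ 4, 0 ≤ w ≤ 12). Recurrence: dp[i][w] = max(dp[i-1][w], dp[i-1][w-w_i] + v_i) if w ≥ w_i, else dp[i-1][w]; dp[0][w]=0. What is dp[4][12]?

i\w   0   1   2   3   4   5   6   7   8   9  10  11  12
  0   0   0   0   0   0   0   0   0   0   0   0   0   0
  1   0   0   0   0   0   0   0   0   2   2   2   2   2
  2   0   0   0   0   9   9   9   9   9   9   9   9  11
  3   0   0   0   0   9   9   9   9   9   9   9   9  11
  4   0   0   0   0   9   9   9   9  13  13  13  13  13

13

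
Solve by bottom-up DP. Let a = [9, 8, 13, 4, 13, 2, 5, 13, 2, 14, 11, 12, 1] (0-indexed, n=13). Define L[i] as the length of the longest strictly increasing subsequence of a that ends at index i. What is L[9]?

   i    0    1    2    3    4    5    6    7    8    9   10   11   12
a[i]    9    8   13    4   13    2    5   13    2   14   11   12    1
L[i]    1    1    2    1    2    1    2    3    1    4    3    4    1

4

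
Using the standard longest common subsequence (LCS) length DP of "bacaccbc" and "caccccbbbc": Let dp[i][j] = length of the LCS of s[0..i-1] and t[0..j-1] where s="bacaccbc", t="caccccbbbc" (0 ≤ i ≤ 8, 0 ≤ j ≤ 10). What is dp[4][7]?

2

   ''  c  a  c  c  c  c  b  b  b  c
''  0  0  0  0  0  0  0  0  0  0  0
 b  0  0  0  0  0  0  0  1  1  1  1
 a  0  0  1  1  1  1  1  1  1  1  1
 c  0  1  1  2  2  2  2  2  2  2  2
 a  0  1  2  2  2  2  2  2  2  2  2
 c  0  1  2  3  3  3  3  3  3  3  3
 c  0  1  2  3  4  4  4  4  4  4  4
 b  0  1  2  3  4  4  4  5  5  5  5
 c  0  1  2  3  4  5  5  5  5  5  6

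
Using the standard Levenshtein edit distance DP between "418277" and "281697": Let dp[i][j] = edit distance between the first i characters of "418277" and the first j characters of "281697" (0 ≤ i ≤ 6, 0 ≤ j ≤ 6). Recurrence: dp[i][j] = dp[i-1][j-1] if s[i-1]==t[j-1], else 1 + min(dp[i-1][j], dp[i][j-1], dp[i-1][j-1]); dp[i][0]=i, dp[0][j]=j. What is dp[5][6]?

4

   ''  2  8  1  6  9  7
''  0  1  2  3  4  5  6
 4  1  1  2  3  4  5  6
 1  2  2  2  2  3  4  5
 8  3  3  2  3  3  4  5
 2  4  3  3  3  4  4  5
 7  5  4  4  4  4  5  4
 7  6  5  5  5  5  5  5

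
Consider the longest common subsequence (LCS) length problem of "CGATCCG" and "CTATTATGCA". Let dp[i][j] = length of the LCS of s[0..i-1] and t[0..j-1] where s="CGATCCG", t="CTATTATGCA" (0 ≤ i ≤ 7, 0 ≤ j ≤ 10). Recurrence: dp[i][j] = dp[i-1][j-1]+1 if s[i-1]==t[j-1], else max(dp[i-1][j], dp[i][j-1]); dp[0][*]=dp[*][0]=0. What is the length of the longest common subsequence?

4

   ''  C  T  A  T  T  A  T  G  C  A
''  0  0  0  0  0  0  0  0  0  0  0
 C  0  1  1  1  1  1  1  1  1  1  1
 G  0  1  1  1  1  1  1  1  2  2  2
 A  0  1  1  2  2  2  2  2  2  2  3
 T  0  1  2  2  3  3  3  3  3  3  3
 C  0  1  2  2  3  3  3  3  3  4  4
 C  0  1  2  2  3  3  3  3  3  4  4
 G  0  1  2  2  3  3  3  3  4  4  4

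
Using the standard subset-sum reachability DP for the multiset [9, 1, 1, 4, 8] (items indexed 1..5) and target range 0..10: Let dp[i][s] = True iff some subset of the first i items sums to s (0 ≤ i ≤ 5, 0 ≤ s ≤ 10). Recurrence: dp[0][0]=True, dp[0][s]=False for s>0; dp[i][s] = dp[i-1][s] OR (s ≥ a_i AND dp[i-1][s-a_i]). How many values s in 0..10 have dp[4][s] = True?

i\s   0   1   2   3   4   5   6   7   8   9  10
  0   T   F   F   F   F   F   F   F   F   F   F
  1   T   F   F   F   F   F   F   F   F   T   F
  2   T   T   F   F   F   F   F   F   F   T   T
  3   T   T   T   F   F   F   F   F   F   T   T
  4   T   T   T   F   T   T   T   F   F   T   T
  5   T   T   T   F   T   T   T   F   T   T   T

8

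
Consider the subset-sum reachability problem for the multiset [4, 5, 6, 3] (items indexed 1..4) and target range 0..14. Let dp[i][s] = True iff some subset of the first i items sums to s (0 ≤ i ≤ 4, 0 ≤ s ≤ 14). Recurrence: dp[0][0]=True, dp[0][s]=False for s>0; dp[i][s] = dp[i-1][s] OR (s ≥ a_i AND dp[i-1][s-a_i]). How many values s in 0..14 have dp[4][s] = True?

i\s   0   1   2   3   4   5   6   7   8   9  10  11  12  13  14
  0   T   F   F   F   F   F   F   F   F   F   F   F   F   F   F
  1   T   F   F   F   T   F   F   F   F   F   F   F   F   F   F
  2   T   F   F   F   T   T   F   F   F   T   F   F   F   F   F
  3   T   F   F   F   T   T   T   F   F   T   T   T   F   F   F
  4   T   F   F   T   T   T   T   T   T   T   T   T   T   T   T

13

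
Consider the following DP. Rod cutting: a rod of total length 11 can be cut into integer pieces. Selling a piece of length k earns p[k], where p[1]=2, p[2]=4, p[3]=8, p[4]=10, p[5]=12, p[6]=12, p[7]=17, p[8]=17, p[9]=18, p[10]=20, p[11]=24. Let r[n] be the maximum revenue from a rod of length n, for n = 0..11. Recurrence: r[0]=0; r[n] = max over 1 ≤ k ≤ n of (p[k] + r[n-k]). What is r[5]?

   n    0    1    2    3    4    5    6    7    8    9   10   11
r[n]    0    2    4    8   10   12   16   18   20   24   26   28

12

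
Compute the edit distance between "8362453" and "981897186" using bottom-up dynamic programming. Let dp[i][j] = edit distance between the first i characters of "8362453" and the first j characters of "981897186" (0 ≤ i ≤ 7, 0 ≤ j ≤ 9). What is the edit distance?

   ''  9  8  1  8  9  7  1  8  6
''  0  1  2  3  4  5  6  7  8  9
 8  1  1  1  2  3  4  5  6  7  8
 3  2  2  2  2  3  4  5  6  7  8
 6  3  3  3  3  3  4  5  6  7  7
 2  4  4  4  4  4  4  5  6  7  8
 4  5  5  5  5  5  5  5  6  7  8
 5  6  6  6  6  6  6  6  6  7  8
 3  7  7  7  7  7  7  7  7  7  8

8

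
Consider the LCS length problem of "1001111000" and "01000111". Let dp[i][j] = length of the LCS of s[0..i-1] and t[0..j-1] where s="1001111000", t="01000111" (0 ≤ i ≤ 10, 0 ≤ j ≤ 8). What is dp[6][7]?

   ''  0  1  0  0  0  1  1  1
''  0  0  0  0  0  0  0  0  0
 1  0  0  1  1  1  1  1  1  1
 0  0  1  1  2  2  2  2  2  2
 0  0  1  1  2  3  3  3  3  3
 1  0  1  2  2  3  3  4  4  4
 1  0  1  2  2  3  3  4  5  5
 1  0  1  2  2  3  3  4  5  6
 1  0  1  2  2  3  3  4  5  6
 0  0  1  2  3  3  4  4  5  6
 0  0  1  2  3  4  4  4  5  6
 0  0  1  2  3  4  5  5  5  6

5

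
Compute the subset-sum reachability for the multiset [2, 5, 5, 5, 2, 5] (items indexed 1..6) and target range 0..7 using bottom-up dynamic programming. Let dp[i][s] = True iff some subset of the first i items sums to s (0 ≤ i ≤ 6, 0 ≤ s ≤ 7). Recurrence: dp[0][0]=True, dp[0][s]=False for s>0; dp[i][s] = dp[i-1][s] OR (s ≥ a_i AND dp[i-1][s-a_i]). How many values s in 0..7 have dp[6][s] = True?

i\s   0   1   2   3   4   5   6   7
  0   T   F   F   F   F   F   F   F
  1   T   F   T   F   F   F   F   F
  2   T   F   T   F   F   T   F   T
  3   T   F   T   F   F   T   F   T
  4   T   F   T   F   F   T   F   T
  5   T   F   T   F   T   T   F   T
  6   T   F   T   F   T   T   F   T

5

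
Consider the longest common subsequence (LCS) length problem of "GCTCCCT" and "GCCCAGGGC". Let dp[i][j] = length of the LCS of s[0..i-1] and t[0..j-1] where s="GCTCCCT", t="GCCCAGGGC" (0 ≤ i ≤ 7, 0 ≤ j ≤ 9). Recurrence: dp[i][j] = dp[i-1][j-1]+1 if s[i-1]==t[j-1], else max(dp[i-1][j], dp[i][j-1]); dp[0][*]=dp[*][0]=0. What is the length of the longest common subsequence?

   ''  G  C  C  C  A  G  G  G  C
''  0  0  0  0  0  0  0  0  0  0
 G  0  1  1  1  1  1  1  1  1  1
 C  0  1  2  2  2  2  2  2  2  2
 T  0  1  2  2  2  2  2  2  2  2
 C  0  1  2  3  3  3  3  3  3  3
 C  0  1  2  3  4  4  4  4  4  4
 C  0  1  2  3  4  4  4  4  4  5
 T  0  1  2  3  4  4  4  4  4  5

5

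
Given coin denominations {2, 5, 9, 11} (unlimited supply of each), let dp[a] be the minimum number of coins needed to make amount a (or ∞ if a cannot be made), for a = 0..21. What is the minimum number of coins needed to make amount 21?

3

 a  0  1  2  3  4  5  6  7  8  9 10 11 12 13 14 15 16 17 18 19 20 21
dp  0  -  1  -  2  1  3  2  4  1  2  1  3  2  2  3  2  4  2  3  2  3
(- denotes ∞ / unreachable)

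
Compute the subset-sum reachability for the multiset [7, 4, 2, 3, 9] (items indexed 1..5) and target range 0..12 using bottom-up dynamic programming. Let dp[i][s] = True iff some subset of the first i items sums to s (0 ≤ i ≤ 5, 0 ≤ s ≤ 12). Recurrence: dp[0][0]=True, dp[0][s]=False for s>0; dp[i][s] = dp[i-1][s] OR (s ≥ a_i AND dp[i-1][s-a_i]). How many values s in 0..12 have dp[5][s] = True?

11

i\s   0   1   2   3   4   5   6   7   8   9  10  11  12
  0   T   F   F   F   F   F   F   F   F   F   F   F   F
  1   T   F   F   F   F   F   F   T   F   F   F   F   F
  2   T   F   F   F   T   F   F   T   F   F   F   T   F
  3   T   F   T   F   T   F   T   T   F   T   F   T   F
  4   T   F   T   T   T   T   T   T   F   T   T   T   T
  5   T   F   T   T   T   T   T   T   F   T   T   T   T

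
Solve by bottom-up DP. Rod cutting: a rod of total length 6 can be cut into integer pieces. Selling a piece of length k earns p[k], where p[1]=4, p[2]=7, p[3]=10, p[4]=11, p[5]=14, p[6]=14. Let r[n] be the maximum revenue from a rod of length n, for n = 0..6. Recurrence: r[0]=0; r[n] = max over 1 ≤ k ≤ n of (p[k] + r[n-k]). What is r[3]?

   n    0    1    2    3    4    5    6
r[n]    0    4    8   12   16   20   24

12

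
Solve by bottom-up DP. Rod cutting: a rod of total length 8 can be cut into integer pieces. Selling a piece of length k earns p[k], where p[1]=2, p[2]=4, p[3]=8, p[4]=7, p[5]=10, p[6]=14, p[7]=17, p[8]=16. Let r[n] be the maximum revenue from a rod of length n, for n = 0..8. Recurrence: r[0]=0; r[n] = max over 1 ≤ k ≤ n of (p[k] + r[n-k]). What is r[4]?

10

   n    0    1    2    3    4    5    6    7    8
r[n]    0    2    4    8   10   12   16   18   20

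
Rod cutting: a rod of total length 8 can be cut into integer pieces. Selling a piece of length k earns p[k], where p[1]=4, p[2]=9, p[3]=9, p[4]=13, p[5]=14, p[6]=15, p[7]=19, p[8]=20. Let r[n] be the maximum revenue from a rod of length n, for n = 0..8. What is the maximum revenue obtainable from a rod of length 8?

   n    0    1    2    3    4    5    6    7    8
r[n]    0    4    9   13   18   22   27   31   36

36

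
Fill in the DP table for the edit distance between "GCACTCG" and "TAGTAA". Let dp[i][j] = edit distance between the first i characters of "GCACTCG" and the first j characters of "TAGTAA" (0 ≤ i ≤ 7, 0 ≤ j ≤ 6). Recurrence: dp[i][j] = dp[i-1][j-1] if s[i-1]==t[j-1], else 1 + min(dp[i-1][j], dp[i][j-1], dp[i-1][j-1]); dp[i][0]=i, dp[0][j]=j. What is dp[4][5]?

   ''  T  A  G  T  A  A
''  0  1  2  3  4  5  6
 G  1  1  2  2  3  4  5
 C  2  2  2  3  3  4  5
 A  3  3  2  3  4  3  4
 C  4  4  3  3  4  4  4
 T  5  4  4  4  3  4  5
 C  6  5  5  5  4  4  5
 G  7  6  6  5  5  5  5

4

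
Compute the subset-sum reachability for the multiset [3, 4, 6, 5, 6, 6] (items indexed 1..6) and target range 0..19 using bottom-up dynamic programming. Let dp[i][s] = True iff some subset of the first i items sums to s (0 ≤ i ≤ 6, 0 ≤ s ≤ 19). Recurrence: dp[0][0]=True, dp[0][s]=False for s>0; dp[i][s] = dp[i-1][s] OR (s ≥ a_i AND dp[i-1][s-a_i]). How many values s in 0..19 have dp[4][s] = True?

15

i\s   0   1   2   3   4   5   6   7   8   9  10  11  12  13  14  15  16  17  18  19
  0   T   F   F   F   F   F   F   F   F   F   F   F   F   F   F   F   F   F   F   F
  1   T   F   F   T   F   F   F   F   F   F   F   F   F   F   F   F   F   F   F   F
  2   T   F   F   T   T   F   F   T   F   F   F   F   F   F   F   F   F   F   F   F
  3   T   F   F   T   T   F   T   T   F   T   T   F   F   T   F   F   F   F   F   F
  4   T   F   F   T   T   T   T   T   T   T   T   T   T   T   T   T   F   F   T   F
  5   T   F   F   T   T   T   T   T   T   T   T   T   T   T   T   T   T   T   T   T
  6   T   F   F   T   T   T   T   T   T   T   T   T   T   T   T   T   T   T   T   T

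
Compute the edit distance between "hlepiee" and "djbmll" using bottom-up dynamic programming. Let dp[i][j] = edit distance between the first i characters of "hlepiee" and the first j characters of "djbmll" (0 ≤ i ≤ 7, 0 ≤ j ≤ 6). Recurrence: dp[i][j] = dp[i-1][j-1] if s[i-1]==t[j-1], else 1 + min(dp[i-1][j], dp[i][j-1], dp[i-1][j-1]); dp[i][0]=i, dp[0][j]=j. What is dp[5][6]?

6

   ''  d  j  b  m  l  l
''  0  1  2  3  4  5  6
 h  1  1  2  3  4  5  6
 l  2  2  2  3  4  4  5
 e  3  3  3  3  4  5  5
 p  4  4  4  4  4  5  6
 i  5  5  5  5  5  5  6
 e  6  6  6  6  6  6  6
 e  7  7  7  7  7  7  7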